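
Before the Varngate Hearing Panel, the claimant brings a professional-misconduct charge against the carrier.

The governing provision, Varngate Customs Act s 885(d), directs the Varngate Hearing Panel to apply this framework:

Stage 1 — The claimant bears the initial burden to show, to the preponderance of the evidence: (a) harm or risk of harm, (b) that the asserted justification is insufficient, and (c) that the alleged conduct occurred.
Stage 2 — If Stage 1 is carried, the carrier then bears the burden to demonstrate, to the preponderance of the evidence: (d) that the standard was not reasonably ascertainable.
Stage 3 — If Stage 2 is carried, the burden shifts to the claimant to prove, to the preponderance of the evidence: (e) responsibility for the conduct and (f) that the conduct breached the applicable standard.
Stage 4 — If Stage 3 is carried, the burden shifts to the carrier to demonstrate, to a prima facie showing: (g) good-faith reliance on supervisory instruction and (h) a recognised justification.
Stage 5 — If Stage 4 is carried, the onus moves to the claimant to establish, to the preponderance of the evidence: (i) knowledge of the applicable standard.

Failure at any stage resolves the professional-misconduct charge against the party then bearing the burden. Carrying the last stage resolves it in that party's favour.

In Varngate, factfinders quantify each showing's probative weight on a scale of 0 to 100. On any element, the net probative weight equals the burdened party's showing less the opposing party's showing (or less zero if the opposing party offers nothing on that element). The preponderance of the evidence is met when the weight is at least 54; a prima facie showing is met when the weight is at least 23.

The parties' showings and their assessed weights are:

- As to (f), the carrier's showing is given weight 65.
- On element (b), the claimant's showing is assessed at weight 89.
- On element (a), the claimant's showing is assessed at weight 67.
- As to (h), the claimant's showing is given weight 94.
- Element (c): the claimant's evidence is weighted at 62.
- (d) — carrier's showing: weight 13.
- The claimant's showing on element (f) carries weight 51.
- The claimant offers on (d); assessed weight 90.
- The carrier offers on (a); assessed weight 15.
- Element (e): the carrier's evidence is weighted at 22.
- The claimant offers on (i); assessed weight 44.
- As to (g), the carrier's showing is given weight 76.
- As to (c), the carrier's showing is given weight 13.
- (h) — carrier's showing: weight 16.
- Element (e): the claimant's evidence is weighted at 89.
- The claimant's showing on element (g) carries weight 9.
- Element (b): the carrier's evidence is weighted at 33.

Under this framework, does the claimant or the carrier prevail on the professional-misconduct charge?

At Stage 1 the claimant must meet the preponderance of the evidence (weight is at least 54): on (a) the weight is 67 less the opposing 15 gives net 52, which does not reach 54, so (a) does not meet the standard; on (b) the weight is 89 less the opposing 33 gives net 56, which does reach 54, so (b) meets the standard; on (c) the weight is 62 less the opposing 13 gives net 49, < 54, so (c) does not meet the standard.
  Stage 1 not carried; the claimant fails its burden.
The analysis ends at Stage 1; the carrier prevails.

carrier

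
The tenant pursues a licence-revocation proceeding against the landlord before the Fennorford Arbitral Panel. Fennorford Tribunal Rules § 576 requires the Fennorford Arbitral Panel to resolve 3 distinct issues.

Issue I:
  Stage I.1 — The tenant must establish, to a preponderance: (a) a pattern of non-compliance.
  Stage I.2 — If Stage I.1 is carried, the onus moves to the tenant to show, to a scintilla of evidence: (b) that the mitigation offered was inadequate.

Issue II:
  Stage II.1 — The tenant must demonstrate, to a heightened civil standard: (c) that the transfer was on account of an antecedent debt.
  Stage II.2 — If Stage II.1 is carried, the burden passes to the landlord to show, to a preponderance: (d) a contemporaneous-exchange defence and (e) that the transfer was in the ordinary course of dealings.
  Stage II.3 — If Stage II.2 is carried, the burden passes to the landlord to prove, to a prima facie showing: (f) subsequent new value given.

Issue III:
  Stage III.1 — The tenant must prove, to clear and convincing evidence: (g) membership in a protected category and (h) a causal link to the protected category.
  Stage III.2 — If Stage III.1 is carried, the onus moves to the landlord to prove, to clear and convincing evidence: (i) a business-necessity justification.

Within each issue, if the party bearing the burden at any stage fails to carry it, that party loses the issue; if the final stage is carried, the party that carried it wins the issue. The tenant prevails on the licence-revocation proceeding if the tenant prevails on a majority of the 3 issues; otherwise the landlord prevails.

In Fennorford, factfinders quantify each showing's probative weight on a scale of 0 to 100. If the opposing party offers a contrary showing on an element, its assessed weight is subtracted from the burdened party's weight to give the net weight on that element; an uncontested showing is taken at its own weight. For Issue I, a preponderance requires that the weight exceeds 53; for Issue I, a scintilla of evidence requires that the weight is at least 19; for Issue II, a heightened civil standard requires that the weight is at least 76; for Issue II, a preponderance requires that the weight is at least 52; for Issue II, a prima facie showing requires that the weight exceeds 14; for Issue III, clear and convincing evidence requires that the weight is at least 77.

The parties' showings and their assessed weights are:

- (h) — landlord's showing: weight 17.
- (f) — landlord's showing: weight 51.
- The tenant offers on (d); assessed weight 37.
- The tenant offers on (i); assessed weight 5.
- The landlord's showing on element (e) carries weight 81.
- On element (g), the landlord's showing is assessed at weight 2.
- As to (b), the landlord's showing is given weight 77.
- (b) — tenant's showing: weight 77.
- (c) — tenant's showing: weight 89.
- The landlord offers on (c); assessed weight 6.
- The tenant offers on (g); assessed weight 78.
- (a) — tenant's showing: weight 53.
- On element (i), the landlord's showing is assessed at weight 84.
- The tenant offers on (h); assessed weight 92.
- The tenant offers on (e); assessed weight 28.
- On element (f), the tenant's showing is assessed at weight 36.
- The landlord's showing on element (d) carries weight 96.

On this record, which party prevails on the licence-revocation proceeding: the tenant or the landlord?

landlord

— Issue I —
Stage I.1 (tenant, a preponderance, weight exceeds 53): (a) 53 ≤ 53 — fails.
  The tenant does not carry Stage I.1.
So the landlord prevails on this issue.
— Issue II —
Stage II.1 (tenant, a heightened civil standard, weight is at least 76): (c) net 89−6=83 ≥ 76 — meets.
  Stage II.1 is satisfied; the onus moves to the landlord.
Stage II.2 (landlord, a preponderance, weight is at least 52): (d) net 96−37=59 ≥ 52 — meets; (e) net 81−28=53 ≥ 52 — meets.
  Stage II.2 is satisfied; the landlord continues to bear the burden.
Stage II.3 (landlord, a prima facie showing, weight exceeds 14): (f) net 51−36=15 > 14 — meets.
  Stage II.3 carried; the final stage is satisfied.
Every stage carried; the landlord prevails on this issue.
— Issue III —
At Stage III.1 the tenant must meet clear and convincing evidence (weight is at least 77): on (g) the weight is 78 less the opposing 2 gives net 76, which does not reach 77, so (g) does not meet the standard; on (h) the weight is 92 less the opposing 17 gives net 75, which does not reach 77, so (h) does not meet the standard.
  Not every element is met, so the tenant fails to carry Stage III.1.
The landlord prevails on this issue.
Per-issue: Issue I → landlord; Issue II → landlord; Issue III → landlord. The tenant must prevail on a majority of issues; overall, the landlord prevails.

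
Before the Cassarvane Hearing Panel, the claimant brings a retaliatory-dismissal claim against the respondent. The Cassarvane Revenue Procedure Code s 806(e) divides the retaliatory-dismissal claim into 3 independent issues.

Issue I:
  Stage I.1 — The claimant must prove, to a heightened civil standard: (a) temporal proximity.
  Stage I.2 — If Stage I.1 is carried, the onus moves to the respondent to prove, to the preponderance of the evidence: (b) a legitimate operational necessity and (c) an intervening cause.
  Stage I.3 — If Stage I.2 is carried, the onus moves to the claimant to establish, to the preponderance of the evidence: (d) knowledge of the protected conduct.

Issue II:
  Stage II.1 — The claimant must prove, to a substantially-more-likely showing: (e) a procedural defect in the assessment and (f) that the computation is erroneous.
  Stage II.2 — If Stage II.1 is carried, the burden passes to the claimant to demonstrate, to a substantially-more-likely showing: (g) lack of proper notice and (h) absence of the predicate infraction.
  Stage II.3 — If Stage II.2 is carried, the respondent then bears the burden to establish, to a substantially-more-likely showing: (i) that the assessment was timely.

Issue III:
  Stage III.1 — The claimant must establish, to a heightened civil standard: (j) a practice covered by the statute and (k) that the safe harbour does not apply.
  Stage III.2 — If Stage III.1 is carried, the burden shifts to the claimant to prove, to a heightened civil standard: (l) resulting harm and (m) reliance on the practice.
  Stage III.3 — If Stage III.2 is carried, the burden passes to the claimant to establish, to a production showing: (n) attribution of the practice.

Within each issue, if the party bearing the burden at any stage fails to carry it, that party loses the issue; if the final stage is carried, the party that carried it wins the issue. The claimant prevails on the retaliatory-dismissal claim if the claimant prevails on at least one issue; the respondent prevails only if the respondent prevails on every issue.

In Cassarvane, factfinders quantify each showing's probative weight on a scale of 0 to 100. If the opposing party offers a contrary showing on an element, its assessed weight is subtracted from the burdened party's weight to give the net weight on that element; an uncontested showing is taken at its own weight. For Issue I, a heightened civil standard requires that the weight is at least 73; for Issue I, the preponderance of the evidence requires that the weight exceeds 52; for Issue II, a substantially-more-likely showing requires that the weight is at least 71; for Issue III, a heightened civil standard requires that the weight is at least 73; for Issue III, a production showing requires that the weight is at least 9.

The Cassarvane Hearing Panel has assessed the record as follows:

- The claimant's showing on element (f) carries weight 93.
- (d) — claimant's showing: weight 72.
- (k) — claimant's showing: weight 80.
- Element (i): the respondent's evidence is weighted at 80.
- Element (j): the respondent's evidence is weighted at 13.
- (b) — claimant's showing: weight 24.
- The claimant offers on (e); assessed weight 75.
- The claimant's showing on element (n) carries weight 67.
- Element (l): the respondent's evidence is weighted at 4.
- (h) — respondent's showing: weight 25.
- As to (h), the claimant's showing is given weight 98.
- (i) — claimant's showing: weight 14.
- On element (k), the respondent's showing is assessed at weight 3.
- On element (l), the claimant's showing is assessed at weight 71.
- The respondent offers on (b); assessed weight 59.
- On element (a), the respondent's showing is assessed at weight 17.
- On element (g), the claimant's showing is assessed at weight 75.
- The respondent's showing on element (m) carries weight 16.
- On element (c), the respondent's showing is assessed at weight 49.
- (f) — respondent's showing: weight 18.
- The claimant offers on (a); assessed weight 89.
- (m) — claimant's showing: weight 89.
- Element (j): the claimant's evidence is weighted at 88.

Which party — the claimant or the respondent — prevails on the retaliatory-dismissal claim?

claimant

— Issue I —
At Stage I.1 the claimant must meet a heightened civil standard (weight is at least 73): on (a) the weight is 89 less the opposing 17 gives net 72, < 73, so (a) does not meet the standard.
  Stage I.1 not carried; the claimant fails its burden.
The respondent prevails on this issue.
— Issue II —
At Stage II.1 the claimant must meet a substantially-more-likely showing (weight is at least 71): on (e) the weight is 75, which does reach 71, so (e) meets the standard; on (f) the weight is 93 less the opposing 18 gives net 75, which does reach 71, so (f) meets the standard.
  All elements met. The claimant retains the burden for Stage II.2.
At Stage II.2 the claimant must meet a substantially-more-likely showing (weight is at least 71): on (g) the weight is 75, which does reach 71, so (g) meets the standard; on (h) the weight is 98 less the opposing 25 gives net 73, which does reach 71, so (h) meets the standard.
  Stage II.2 is satisfied; the onus moves to the respondent.
At Stage II.3 the respondent must meet a substantially-more-likely showing (weight is at least 71): on (i) the weight is 80 less the opposing 14 gives net 66, which does not reach 71, so (i) does not meet the standard.
  The respondent does not carry Stage II.3.
The claimant prevails on this issue.
— Issue III —
At Stage III.1 the claimant must meet a heightened civil standard (weight is at least 73): on (j) the weight is 88 less the opposing 13 gives net 75, which does reach 73, so (j) meets the standard; on (k) the weight is 80 less the opposing 3 gives net 77, ≥ 73, so (k) meets the standard.
  Stage III.1 is satisfied; the claimant continues to bear the burden.
At Stage III.2 the claimant must meet a heightened civil standard (weight is at least 73): on (l) the weight is 71 less the opposing 4 gives net 67, < 73, so (l) does not meet the standard; on (m) the weight is 89 less the opposing 16 gives net 73, ≥ 73, so (m) meets the standard.
  Not every element is met, so the claimant fails to carry Stage III.2.
The respondent prevails on this issue.
Per-issue: Issue I → respondent; Issue II → claimant; Issue III → respondent. The claimant must prevail on at least one issue; overall, the claimant prevails.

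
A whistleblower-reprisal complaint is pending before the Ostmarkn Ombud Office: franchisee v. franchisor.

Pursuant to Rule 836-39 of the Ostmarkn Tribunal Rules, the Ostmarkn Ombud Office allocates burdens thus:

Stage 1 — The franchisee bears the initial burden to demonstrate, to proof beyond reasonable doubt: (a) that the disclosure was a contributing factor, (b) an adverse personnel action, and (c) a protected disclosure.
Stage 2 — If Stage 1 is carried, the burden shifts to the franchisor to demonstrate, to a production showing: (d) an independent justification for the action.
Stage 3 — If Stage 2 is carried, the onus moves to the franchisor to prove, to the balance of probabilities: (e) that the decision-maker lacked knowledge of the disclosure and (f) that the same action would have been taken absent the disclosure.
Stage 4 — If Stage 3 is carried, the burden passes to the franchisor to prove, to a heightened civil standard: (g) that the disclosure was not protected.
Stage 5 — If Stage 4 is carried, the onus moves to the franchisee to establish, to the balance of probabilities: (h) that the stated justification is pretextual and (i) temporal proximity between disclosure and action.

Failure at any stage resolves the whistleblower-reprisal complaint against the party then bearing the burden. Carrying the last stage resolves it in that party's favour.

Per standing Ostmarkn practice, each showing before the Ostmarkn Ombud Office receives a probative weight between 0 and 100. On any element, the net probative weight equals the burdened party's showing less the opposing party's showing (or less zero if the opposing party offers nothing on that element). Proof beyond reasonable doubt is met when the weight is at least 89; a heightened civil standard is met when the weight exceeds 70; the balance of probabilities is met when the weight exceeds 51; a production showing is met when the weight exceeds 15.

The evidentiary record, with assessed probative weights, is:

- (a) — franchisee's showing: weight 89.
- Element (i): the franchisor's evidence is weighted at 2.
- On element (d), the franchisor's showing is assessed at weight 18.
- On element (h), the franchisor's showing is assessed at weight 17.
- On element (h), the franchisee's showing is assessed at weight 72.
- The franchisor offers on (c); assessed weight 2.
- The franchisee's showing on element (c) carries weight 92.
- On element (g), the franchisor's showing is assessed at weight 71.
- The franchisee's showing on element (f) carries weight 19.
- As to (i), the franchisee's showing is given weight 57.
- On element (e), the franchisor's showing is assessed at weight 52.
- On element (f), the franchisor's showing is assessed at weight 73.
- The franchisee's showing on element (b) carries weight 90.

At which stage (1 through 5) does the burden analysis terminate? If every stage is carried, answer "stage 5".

Stage 1 — burden on franchisee; standard: proof beyond reasonable doubt (weight is at least 89).
    (a): 89 ≥ 89 [met]
    (b): 90 ≥ 89 [met]
    (c): 92 − 2 = 90 ≥ 89 [met]
  All elements met. The burden passes to the franchisor.
Stage 2 — burden on franchisor; standard: a production showing (weight exceeds 15).
    (d): 18 > 15 [met]
  All elements met. The franchisor retains the burden for Stage 3.
Stage 3 — burden on franchisor; standard: the balance of probabilities (weight exceeds 51).
    (e): 52 > 51 [met]
    (f): 73 − 19 = 54 > 51 [met]
  All elements met. The franchisor retains the burden for Stage 4.
Stage 4 — burden on franchisor; standard: a heightened civil standard (weight exceeds 70).
    (g): 71 > 70 [met]
  The franchisor carries Stage 4; the franchisee now bears the burden.
Stage 5 — burden on franchisee; standard: the balance of probabilities (weight exceeds 51).
    (h): 72 − 17 = 55 > 51 [met]
    (i): 57 − 2 = 55 > 51 [met]
  The franchisee carries the last stage.
With every stage satisfied, the franchisee prevails.

stage 5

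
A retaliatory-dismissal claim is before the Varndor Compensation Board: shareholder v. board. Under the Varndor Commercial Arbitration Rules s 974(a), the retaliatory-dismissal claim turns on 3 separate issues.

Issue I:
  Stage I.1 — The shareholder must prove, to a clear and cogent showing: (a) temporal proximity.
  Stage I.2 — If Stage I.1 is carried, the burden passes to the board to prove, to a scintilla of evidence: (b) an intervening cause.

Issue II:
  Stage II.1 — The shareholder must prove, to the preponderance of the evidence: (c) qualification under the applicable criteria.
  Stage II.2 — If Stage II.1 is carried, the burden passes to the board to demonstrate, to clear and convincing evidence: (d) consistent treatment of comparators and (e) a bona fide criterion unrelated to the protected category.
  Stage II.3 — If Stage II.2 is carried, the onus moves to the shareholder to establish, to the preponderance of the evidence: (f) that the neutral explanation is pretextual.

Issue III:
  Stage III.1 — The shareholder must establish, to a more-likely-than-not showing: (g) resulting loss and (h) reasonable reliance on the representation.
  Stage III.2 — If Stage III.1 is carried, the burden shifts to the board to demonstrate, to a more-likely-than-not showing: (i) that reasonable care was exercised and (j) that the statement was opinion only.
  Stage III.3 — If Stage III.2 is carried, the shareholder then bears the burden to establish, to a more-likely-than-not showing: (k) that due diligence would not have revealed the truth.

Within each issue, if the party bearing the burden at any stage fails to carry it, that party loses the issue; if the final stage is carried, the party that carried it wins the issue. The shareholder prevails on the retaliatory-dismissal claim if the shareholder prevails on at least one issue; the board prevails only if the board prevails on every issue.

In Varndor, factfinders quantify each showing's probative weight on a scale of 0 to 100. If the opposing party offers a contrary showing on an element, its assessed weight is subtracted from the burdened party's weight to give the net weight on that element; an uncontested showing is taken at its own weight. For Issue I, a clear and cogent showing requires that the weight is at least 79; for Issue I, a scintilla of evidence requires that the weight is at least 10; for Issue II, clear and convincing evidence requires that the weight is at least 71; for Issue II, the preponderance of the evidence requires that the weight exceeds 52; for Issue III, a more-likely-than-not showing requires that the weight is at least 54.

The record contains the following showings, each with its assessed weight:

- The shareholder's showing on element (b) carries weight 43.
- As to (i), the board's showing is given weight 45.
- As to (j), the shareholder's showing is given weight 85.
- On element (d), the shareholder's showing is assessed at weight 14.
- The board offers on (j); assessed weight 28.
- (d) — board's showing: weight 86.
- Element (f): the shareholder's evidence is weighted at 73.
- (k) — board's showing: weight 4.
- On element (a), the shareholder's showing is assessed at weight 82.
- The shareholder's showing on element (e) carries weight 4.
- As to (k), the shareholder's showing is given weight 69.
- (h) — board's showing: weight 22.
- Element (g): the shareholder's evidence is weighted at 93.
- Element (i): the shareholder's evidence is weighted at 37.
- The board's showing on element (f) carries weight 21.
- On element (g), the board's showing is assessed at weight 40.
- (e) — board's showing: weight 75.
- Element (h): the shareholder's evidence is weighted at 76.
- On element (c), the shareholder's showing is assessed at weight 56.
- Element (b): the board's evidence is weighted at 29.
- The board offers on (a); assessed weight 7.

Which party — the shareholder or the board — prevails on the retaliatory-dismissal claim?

board

— Issue I —
Stage I.1 — burden on shareholder; standard: a clear and cogent showing (weight is at least 79).
    (a): 82 − 7 = 75 < 79 [not met]
  Stage I.1 not carried; the shareholder fails its burden.
The analysis ends at Stage I.1; the board prevails on this issue.
— Issue II —
Stage II.1 (shareholder, the preponderance of the evidence, weight exceeds 52): (c) 56 > 52 — meets.
  Stage II.1 is satisfied; the onus moves to the board.
Stage II.2 (board, clear and convincing evidence, weight is at least 71): (d) net 86−14=72 ≥ 71 — meets; (e) net 75−4=71 ≥ 71 — meets.
  The board carries Stage II.2; the shareholder now bears the burden.
Stage II.3 (shareholder, the preponderance of the evidence, weight exceeds 52): (f) net 73−21=52 ≤ 52 — fails.
  Stage II.3 not carried; the shareholder fails its burden.
So the board prevails on this issue.
— Issue III —
At Stage III.1 the shareholder must meet a more-likely-than-not showing (weight is at least 54): on (g) the weight is 93 less the opposing 40 gives net 53, which does not reach 54, so (g) does not meet the standard; on (h) the weight is 76 less the opposing 22 gives net 54, which does reach 54, so (h) meets the standard.
  The shareholder does not carry Stage III.1.
The analysis ends at Stage III.1; the board prevails on this issue.
Per-issue: Issue I → board; Issue II → board; Issue III → board. The shareholder must prevail on at least one issue; overall, the board prevails.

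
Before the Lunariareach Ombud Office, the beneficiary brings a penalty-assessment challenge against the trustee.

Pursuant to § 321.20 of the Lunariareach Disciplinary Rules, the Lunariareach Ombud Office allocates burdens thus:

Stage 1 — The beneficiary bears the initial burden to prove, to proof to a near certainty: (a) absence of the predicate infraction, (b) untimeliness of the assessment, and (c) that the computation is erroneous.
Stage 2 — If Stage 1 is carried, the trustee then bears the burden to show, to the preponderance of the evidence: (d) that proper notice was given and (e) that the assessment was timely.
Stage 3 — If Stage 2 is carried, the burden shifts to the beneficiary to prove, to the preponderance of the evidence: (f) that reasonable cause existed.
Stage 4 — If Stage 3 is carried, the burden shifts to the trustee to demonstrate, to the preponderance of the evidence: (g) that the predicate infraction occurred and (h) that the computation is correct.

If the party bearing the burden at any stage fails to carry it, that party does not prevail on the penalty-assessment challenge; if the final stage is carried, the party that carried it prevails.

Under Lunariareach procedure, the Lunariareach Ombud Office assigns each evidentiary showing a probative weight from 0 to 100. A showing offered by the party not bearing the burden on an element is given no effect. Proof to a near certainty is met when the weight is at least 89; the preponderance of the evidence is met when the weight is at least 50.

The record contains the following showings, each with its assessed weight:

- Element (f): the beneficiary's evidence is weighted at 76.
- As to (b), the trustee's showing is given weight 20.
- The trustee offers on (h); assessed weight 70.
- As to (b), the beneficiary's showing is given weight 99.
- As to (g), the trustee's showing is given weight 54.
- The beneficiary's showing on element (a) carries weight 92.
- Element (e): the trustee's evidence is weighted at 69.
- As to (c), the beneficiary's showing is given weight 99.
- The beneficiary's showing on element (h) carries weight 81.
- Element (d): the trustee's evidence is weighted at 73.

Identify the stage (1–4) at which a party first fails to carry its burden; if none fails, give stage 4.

Stage 1 — burden on beneficiary; standard: proof to a near certainty (weight is at least 89).
    (a): 92 ≥ 89 [met]
    (b): 99 (trustee's 20 disregarded) ≥ 89 [met]
    (c): 99 ≥ 89 [met]
  All elements met. The burden passes to the trustee.
Stage 2 — burden on trustee; standard: the preponderance of the evidence (weight is at least 50).
    (d): 73 ≥ 50 [met]
    (e): 69 ≥ 50 [met]
  The trustee carries Stage 2; the beneficiary now bears the burden.
Stage 3 — burden on beneficiary; standard: the preponderance of the evidence (weight is at least 50).
    (f): 76 ≥ 50 [met]
  Stage 3 is satisfied; the onus moves to the trustee.
Stage 4 — burden on trustee; standard: the preponderance of the evidence (weight is at least 50).
    (g): 54 ≥ 50 [met]
    (h): 70 (beneficiary's 81 disregarded) ≥ 50 [met]
  Stage 4 carried; the final stage is satisfied.
Every stage carried; the trustee prevails.

stage 4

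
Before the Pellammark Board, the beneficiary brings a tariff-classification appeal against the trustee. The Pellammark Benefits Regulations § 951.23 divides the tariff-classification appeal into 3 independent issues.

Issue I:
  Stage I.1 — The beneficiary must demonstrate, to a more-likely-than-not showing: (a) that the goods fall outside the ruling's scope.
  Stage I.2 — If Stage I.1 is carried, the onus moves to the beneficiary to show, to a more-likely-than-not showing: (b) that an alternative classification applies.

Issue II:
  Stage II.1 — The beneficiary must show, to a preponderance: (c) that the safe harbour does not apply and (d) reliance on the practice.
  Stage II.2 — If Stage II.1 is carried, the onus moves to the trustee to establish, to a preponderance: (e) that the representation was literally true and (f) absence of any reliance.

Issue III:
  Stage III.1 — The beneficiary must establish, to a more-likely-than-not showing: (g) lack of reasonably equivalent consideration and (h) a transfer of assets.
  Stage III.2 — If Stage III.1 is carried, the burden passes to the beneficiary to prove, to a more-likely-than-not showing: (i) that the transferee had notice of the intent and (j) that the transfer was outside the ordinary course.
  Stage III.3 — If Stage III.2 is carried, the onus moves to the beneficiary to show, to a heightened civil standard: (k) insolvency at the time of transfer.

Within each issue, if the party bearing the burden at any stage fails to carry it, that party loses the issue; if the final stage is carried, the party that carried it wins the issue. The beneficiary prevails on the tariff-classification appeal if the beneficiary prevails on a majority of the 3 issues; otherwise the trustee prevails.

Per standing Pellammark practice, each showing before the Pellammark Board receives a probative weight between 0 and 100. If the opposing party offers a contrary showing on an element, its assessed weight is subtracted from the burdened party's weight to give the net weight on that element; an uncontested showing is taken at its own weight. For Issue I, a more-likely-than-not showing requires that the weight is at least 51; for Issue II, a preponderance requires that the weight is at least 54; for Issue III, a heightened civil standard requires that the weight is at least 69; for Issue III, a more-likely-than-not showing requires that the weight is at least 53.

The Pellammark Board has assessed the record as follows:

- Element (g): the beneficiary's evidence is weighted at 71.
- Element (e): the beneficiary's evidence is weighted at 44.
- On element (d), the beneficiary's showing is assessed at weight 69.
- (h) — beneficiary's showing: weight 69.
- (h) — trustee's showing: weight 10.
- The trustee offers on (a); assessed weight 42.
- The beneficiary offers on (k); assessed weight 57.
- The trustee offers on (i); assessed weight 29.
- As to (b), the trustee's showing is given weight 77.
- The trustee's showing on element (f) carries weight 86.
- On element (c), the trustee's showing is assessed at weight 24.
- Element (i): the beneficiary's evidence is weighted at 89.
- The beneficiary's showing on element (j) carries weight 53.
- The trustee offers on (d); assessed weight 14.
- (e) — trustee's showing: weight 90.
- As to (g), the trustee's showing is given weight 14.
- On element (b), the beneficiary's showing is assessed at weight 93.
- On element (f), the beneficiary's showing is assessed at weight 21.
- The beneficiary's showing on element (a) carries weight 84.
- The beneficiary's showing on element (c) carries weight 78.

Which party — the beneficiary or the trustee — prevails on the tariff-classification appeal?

trustee

— Issue I —
Stage I.1 (beneficiary, a more-likely-than-not showing, weight is at least 51): (a) net 84−42=42 < 51 — fails.
  Stage I.1 not carried; the beneficiary fails its burden.
The analysis ends at Stage I.1; the trustee prevails on this issue.
— Issue II —
At Stage II.1 the beneficiary must meet a preponderance (weight is at least 54): on (c) the weight is 78 less the opposing 24 gives net 54, ≥ 54, so (c) meets the standard; on (d) the weight is 69 less the opposing 14 gives net 55, ≥ 54, so (d) meets the standard.
  Stage II.1 carried; the burden shifts to the trustee.
At Stage II.2 the trustee must meet a preponderance (weight is at least 54): on (e) the weight is 90 less the opposing 44 gives net 46, which does not reach 54, so (e) does not meet the standard; on (f) the weight is 86 less the opposing 21 gives net 65, ≥ 54, so (f) meets the standard.
  The trustee does not carry Stage II.2.
The analysis ends at Stage II.2; the beneficiary prevails on this issue.
— Issue III —
Stage III.1 (beneficiary, a more-likely-than-not showing, weight is at least 53): (g) net 71−14=57 ≥ 53 — meets; (h) net 69−10=59 ≥ 53 — meets.
  All elements met. The beneficiary retains the burden for Stage III.2.
Stage III.2 (beneficiary, a more-likely-than-not showing, weight is at least 53): (i) net 89−29=60 ≥ 53 — meets; (j) 53 ≥ 53 — meets.
  Stage III.2 carried; the burden remains with the beneficiary.
Stage III.3 (beneficiary, a heightened civil standard, weight is at least 69): (k) 57 < 69 — fails.
  Not every element is met, so the beneficiary fails to carry Stage III.3.
The analysis ends at Stage III.3; the trustee prevails on this issue.
Per-issue: Issue I → trustee; Issue II → beneficiary; Issue III → trustee. The beneficiary must prevail on a majority of issues; overall, the trustee prevails.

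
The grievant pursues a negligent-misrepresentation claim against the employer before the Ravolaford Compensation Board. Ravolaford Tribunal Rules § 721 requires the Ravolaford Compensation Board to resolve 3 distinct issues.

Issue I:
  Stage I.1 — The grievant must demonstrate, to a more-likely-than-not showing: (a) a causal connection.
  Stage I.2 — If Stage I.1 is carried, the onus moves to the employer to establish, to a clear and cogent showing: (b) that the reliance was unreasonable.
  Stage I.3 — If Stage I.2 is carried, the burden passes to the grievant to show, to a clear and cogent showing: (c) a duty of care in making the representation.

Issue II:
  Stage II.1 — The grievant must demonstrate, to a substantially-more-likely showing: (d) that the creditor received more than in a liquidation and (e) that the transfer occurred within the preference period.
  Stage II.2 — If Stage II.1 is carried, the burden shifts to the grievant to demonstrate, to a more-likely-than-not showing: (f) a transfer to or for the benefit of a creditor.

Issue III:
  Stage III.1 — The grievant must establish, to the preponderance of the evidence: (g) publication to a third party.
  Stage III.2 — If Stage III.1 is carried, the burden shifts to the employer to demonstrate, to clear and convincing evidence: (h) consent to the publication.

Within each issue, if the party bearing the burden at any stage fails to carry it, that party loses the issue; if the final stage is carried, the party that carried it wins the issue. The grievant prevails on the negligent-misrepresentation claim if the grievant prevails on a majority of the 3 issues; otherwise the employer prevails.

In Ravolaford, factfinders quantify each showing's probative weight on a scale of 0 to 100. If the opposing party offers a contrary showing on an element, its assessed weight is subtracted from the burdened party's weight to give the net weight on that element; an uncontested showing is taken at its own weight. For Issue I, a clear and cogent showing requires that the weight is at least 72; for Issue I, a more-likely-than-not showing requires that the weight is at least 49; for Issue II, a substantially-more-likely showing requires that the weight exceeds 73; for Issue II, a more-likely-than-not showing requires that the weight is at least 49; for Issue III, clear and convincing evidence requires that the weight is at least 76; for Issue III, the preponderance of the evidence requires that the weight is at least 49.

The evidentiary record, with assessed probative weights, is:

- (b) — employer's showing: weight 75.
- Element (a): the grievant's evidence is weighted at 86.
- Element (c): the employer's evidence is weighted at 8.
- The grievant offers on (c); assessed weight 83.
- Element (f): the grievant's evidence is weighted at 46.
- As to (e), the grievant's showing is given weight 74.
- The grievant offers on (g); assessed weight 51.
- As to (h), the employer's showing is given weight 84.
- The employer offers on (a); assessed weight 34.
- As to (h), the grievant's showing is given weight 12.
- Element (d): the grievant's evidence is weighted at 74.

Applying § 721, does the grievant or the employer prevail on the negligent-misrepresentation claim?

— Issue I —
Stage I.1 — burden on grievant; standard: a more-likely-than-not showing (weight is at least 49).
    (a): 86 − 34 = 52 ≥ 49 [met]
  The grievant carries Stage I.1; the employer now bears the burden.
Stage I.2 — burden on employer; standard: a clear and cogent showing (weight is at least 72).
    (b): 75 ≥ 72 [met]
  Stage I.2 carried; the burden shifts to the grievant.
Stage I.3 — burden on grievant; standard: a clear and cogent showing (weight is at least 72).
    (c): 83 − 8 = 75 ≥ 72 [met]
  Stage I.3 carried; the final stage is satisfied.
Every stage carried; the grievant prevails on this issue.
— Issue II —
At Stage II.1 the grievant must meet a substantially-more-likely showing (weight exceeds 73): on (d) the weight is 74, which does exceed 73, so (d) meets the standard; on (e) the weight is 74, > 73, so (e) meets the standard.
  All elements met. The grievant retains the burden for Stage II.2.
At Stage II.2 the grievant must meet a more-likely-than-not showing (weight is at least 49): on (f) the weight is 46, which does not reach 49, so (f) does not meet the standard.
  The grievant does not carry Stage II.2.
So the employer prevails on this issue.
— Issue III —
At Stage III.1 the grievant must meet the preponderance of the evidence (weight is at least 49): on (g) the weight is 51, which does reach 49, so (g) meets the standard.
  Stage III.1 is satisfied; the onus moves to the employer.
At Stage III.2 the employer must meet clear and convincing evidence (weight is at least 76): on (h) the weight is 84 less the opposing 12 gives net 72, < 76, so (h) does not meet the standard.
  Stage III.2 not carried; the employer fails its burden.
The analysis ends at Stage III.2; the grievant prevails on this issue.
Per-issue: Issue I → grievant; Issue II → employer; Issue III → grievant. The grievant must prevail on a majority of issues; overall, the grievant prevails.

grievant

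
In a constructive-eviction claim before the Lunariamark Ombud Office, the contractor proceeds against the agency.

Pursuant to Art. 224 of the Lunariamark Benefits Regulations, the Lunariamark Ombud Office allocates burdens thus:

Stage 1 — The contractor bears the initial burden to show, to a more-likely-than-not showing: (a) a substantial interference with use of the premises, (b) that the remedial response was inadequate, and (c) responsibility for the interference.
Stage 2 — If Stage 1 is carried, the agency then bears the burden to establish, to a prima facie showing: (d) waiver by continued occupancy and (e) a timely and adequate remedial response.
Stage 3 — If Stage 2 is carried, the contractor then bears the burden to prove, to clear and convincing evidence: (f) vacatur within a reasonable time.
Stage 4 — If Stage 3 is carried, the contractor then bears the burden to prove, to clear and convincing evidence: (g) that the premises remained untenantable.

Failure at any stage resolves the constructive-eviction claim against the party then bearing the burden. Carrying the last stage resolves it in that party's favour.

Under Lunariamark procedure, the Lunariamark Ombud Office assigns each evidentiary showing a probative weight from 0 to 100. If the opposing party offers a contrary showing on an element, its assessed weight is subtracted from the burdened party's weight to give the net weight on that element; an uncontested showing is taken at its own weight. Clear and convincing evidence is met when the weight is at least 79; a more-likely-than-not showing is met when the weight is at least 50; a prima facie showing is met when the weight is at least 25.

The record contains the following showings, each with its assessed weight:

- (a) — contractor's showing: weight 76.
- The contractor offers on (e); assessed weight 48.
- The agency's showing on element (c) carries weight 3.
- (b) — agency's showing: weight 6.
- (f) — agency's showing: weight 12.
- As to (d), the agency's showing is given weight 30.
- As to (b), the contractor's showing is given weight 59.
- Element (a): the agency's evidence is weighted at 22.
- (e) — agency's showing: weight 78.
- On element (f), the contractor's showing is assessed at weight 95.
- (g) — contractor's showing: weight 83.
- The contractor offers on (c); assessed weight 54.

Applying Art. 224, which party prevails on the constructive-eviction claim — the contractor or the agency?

Stage 1 (contractor, a more-likely-than-not showing, weight is at least 50): (a) net 76−22=54 ≥ 50 — meets; (b) net 59−6=53 ≥ 50 — meets; (c) net 54−3=51 ≥ 50 — meets.
  The contractor carries Stage 1; the agency now bears the burden.
Stage 2 (agency, a prima facie showing, weight is at least 25): (d) 30 ≥ 25 — meets; (e) net 78−48=30 ≥ 25 — meets.
  Stage 2 is satisfied; the onus moves to the contractor.
Stage 3 (contractor, clear and convincing evidence, weight is at least 79): (f) net 95−12=83 ≥ 79 — meets.
  All elements met. The contractor retains the burden for Stage 4.
Stage 4 (contractor, clear and convincing evidence, weight is at least 79): (g) 83 ≥ 79 — meets.
  The contractor carries the last stage.
With every stage satisfied, the contractor prevails.

contractor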